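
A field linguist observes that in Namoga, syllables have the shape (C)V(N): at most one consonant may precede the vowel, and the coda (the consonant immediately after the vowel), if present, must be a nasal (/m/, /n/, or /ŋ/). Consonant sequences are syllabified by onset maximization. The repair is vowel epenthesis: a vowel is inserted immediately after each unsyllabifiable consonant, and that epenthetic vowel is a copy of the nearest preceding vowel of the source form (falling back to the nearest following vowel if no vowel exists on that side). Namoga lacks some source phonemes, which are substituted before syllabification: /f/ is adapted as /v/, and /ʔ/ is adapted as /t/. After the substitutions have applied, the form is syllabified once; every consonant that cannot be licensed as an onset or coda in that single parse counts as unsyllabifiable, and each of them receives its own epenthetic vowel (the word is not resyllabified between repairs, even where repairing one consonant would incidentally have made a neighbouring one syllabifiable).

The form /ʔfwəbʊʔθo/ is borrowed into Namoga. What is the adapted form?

Substitution: /ʔ/ → /t/, /f/ → /v/, giving /tvwəbʊtθo/.
Under (C)V(N), the unsyllabifiable consonants are /t/, /v/, /t/ (only a nasal (/m/, /n/, or /ŋ/) is licensed in coda position; onsets are limited to one consonant).
Epenthesis after each stranded consonant: /t/ → /tə/, /v/ → /və/, /t/ → /tʊ/.

təvəwəbʊtʊθo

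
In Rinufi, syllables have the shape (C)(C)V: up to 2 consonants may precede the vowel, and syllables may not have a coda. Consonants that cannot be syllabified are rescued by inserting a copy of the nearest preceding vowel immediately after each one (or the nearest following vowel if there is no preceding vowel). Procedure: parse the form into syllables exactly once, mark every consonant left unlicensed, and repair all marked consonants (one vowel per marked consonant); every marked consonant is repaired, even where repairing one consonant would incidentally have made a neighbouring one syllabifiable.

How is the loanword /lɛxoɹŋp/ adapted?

The consonants /ɹ/, /ŋ/, /p/ cannot be parsed into a legal (C)(C)V syllable (no codas are permitted; onsets may contain at most 2 consonants).
Epenthesis after each stranded consonant: /ɹ/ → /ɹo/, /ŋ/ → /ŋo/, /p/ → /po/.

lɛxoɹoŋopo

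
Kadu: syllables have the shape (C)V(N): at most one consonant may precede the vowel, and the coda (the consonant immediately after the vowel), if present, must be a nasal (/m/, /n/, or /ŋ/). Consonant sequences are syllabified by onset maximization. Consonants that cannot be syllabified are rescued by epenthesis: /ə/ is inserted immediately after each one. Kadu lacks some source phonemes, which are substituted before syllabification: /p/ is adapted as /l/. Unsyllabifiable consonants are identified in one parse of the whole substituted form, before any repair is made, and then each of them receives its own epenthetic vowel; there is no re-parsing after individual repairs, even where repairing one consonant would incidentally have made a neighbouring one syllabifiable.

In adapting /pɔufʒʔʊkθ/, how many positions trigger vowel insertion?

4

After substitution the input is /lɔufʒʔʊkθ/.
The unsyllabifiable consonants are /f/, /ʒ/, /k/, /θ/; each receives one epenthetic vowel.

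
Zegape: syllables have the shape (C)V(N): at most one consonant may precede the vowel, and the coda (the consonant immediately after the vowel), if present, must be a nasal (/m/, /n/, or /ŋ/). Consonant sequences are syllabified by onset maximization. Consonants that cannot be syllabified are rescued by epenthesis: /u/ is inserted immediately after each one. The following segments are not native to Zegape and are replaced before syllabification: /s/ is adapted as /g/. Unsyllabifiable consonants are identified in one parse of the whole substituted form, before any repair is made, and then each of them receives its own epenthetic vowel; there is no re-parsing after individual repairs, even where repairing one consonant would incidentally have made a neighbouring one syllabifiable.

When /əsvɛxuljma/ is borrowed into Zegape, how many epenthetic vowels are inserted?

3

After substitution the input is /əgvɛxuljma/.
The unsyllabifiable consonants are /g/, /l/, /j/; each receives one epenthetic vowel.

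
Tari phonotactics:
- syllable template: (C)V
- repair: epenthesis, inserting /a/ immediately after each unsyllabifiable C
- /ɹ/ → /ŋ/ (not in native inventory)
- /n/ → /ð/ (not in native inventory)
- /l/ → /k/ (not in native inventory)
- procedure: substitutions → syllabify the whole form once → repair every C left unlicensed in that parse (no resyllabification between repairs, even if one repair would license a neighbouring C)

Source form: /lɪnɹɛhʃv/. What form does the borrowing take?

Substitution: /l/ → /k/, /n/ → /ð/, /ɹ/ → /ŋ/, giving /kɪðŋɛhʃv/.
The consonants /ð/, /h/, /ʃ/, /v/ cannot be parsed into a legal (C)V syllable (no codas are permitted; onsets are limited to one consonant).
Each unlicensed consonant becomes the onset of a new syllable: /ð/ → /ða/, /h/ → /ha/, /ʃ/ → /ʃa/, /v/ → /va/.

kɪðaŋɛhaʃava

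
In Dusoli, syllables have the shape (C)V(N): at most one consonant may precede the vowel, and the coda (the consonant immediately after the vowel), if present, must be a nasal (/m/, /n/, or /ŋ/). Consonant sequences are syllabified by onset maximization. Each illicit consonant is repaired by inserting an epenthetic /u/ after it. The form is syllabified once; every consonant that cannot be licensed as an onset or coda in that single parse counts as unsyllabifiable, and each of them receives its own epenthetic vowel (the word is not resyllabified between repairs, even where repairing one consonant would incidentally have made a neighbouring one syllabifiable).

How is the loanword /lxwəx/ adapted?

Syllabifying with onset maximization leaves /l/, /x/, /x/ stranded (only a nasal (/m/, /n/, or /ŋ/) is licensed in coda position; onsets are limited to one consonant).
Epenthesis after each stranded consonant: /l/ → /lu/, /x/ → /xu/, /x/ → /xu/.

luxuwəxu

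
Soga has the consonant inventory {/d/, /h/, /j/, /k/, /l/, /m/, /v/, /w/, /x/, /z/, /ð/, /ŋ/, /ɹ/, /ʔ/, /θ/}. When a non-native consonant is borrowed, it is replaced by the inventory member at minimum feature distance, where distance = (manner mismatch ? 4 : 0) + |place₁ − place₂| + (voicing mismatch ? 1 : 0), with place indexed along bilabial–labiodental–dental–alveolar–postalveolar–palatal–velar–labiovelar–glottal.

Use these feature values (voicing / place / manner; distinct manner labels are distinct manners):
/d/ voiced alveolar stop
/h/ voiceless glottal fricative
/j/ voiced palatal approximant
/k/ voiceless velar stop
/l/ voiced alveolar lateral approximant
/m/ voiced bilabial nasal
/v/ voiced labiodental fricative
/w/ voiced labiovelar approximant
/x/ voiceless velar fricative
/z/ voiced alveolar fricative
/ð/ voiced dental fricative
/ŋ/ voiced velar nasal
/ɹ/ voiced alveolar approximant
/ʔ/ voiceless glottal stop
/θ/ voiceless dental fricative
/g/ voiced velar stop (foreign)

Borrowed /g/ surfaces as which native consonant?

/k/ is closest: same manner (stop), place distance 0 (velar→velar), voicing differs (+1); total 1. Next closest is /d/ at distance 3.

k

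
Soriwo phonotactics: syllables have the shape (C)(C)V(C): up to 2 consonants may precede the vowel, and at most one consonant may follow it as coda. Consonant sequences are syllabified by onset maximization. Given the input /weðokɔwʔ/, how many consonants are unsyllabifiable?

1

Syllabifying with onset maximization leaves /ʔ/ stranded (at most one coda consonant is licensed; onsets may contain at most 2 consonants).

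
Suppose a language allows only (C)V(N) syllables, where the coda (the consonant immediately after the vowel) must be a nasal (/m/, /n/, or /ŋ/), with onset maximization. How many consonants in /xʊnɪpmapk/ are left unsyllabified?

Under (C)V(N), the unsyllabifiable consonants are /p/, /p/, /k/ (only a nasal (/m/, /n/, or /ŋ/) is licensed in coda position; onsets are limited to one consonant).

3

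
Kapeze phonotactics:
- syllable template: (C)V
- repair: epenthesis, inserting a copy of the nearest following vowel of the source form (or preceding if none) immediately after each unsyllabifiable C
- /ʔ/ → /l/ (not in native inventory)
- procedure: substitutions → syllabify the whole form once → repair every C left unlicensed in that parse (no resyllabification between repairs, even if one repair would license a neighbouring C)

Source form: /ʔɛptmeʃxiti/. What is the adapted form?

Substitution: /ʔ/ → /l/, giving /lɛptmeʃxiti/.
Syllabifying with onset maximization leaves /p/, /t/, /ʃ/ stranded (no codas are permitted; onsets are limited to one consonant).
Each unlicensed consonant becomes the onset of a new syllable: /p/ → /pe/, /t/ → /te/, /ʃ/ → /ʃi/.

lɛpetemeʃixiti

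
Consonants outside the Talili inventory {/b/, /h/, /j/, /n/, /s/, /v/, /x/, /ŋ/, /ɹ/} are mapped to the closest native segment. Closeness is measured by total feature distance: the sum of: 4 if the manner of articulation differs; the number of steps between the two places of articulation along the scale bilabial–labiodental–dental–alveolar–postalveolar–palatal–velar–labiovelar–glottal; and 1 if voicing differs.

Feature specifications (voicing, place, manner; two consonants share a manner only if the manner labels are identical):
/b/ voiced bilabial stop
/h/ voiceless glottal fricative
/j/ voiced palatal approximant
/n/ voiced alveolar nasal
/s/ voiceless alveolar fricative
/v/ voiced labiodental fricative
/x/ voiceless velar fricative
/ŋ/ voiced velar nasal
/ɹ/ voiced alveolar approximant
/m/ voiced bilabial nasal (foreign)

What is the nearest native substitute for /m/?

n

/n/ is closest: same manner (nasal), place distance 3 (bilabial→alveolar), same voicing; total 3. Next closest is /b/ at distance 4.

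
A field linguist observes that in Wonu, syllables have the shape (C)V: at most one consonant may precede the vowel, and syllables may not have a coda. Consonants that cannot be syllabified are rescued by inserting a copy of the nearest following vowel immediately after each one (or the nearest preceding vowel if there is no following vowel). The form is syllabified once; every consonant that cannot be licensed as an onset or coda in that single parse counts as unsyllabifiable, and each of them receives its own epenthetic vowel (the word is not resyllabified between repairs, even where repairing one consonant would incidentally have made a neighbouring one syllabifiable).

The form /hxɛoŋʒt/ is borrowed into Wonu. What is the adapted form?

hɛxɛoŋoʒoto

Under (C)V, the unsyllabifiable consonants are /h/, /ŋ/, /ʒ/, /t/ (no codas are permitted; onsets are limited to one consonant).
Inserting the epenthetic vowel yields /h/ → /hɛ/, /ŋ/ → /ŋo/, /ʒ/ → /ʒo/, /t/ → /to/.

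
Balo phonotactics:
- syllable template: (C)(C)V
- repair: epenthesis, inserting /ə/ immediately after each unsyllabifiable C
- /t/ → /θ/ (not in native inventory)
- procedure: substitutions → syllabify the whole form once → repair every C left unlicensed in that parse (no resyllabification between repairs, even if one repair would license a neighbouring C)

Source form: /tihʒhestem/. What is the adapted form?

Substitution: /t/ → /θ/, giving /θihʒhesθem/.
Under (C)(C)V, the unsyllabifiable consonants are /h/, /m/ (no codas are permitted; onsets may contain at most 2 consonants).
Inserting the epenthetic vowel yields /h/ → /hə/, /m/ → /mə/.

θihəʒhesθemə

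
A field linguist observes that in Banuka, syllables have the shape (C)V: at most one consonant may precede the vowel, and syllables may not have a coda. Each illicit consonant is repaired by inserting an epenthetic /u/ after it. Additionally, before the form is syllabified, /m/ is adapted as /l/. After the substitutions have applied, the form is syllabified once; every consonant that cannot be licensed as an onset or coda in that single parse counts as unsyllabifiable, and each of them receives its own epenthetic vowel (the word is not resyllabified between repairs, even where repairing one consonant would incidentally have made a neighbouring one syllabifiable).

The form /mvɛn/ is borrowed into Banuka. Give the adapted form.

Substitution: /m/ → /l/, giving /lvɛn/.
Under (C)V, the unsyllabifiable consonants are /l/, /n/ (no codas are permitted; onsets are limited to one consonant).
Inserting the epenthetic vowel yields /l/ → /lu/, /n/ → /nu/.

luvɛnu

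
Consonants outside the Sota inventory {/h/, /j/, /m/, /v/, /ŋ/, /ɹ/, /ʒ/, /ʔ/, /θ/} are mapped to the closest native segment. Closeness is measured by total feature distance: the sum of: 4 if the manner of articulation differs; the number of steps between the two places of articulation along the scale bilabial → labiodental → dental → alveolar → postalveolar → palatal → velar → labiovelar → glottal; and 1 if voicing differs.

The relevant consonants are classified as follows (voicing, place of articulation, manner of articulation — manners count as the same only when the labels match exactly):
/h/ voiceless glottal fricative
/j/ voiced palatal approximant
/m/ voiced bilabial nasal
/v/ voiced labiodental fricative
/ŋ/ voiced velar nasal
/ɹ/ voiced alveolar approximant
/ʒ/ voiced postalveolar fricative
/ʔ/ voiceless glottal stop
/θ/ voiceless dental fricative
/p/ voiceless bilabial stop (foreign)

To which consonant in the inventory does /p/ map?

m

/m/ is closest: manner differs (stop→nasal, +4), place distance 0 (bilabial→bilabial), voicing differs (+1); total 5. Next closest is /v/ at distance 6.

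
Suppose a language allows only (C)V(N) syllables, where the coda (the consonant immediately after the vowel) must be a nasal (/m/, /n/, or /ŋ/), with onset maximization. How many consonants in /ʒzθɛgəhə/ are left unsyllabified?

2

Under (C)V(N), the unsyllabifiable consonants are /ʒ/, /z/ (only a nasal (/m/, /n/, or /ŋ/) is licensed in coda position; onsets are limited to one consonant).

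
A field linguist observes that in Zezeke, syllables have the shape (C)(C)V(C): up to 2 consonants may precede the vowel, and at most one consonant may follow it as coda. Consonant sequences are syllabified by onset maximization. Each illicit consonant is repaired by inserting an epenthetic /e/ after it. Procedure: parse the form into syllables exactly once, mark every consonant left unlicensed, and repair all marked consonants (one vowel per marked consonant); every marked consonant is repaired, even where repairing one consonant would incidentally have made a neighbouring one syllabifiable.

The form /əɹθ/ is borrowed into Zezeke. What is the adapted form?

əɹθe

Syllabifying with onset maximization leaves /θ/ stranded (at most one coda consonant is licensed; onsets may contain at most 2 consonants).
Each unlicensed consonant becomes the onset of a new syllable: /θ/ → /θe/.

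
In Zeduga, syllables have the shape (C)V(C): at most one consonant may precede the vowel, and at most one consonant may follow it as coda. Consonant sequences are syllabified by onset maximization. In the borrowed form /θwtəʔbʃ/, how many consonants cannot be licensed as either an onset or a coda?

4

Syllabifying with onset maximization leaves /θ/, /w/, /b/, /ʃ/ stranded (at most one coda consonant is licensed; onsets are limited to one consonant).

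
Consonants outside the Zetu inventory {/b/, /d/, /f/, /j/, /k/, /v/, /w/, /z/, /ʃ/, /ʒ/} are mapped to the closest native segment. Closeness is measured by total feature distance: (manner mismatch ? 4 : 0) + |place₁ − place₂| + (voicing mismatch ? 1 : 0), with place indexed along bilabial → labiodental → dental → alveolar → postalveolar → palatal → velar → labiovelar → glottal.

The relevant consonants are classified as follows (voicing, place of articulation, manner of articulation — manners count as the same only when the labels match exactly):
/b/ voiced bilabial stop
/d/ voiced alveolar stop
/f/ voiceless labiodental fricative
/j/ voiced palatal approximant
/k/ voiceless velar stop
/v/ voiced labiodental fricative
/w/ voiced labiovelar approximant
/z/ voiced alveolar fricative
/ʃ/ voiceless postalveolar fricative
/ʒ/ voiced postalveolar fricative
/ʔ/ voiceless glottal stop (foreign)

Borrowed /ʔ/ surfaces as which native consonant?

k

/k/ is closest: same manner (stop), place distance 2 (glottal→velar), same voicing; total 2. Next closest is /d/ at distance 6.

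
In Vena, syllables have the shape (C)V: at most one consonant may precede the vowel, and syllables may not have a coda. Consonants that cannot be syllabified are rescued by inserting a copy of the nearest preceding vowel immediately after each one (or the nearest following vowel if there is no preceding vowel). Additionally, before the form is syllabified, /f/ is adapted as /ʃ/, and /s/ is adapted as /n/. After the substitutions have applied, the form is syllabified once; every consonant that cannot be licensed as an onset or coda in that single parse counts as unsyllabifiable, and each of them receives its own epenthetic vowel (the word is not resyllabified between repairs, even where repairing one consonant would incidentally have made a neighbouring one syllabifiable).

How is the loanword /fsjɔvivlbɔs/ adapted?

Substitution: /f/ → /ʃ/, /s/ → /n/, giving /ʃnjɔvivlbɔn/.
Syllabifying with onset maximization leaves /ʃ/, /n/, /v/, /l/, /n/ stranded (no codas are permitted; onsets are limited to one consonant).
Each unlicensed consonant becomes the onset of a new syllable: /ʃ/ → /ʃɔ/, /n/ → /nɔ/, /v/ → /vi/, /l/ → /li/, /n/ → /nɔ/.

ʃɔnɔjɔvivilibɔnɔ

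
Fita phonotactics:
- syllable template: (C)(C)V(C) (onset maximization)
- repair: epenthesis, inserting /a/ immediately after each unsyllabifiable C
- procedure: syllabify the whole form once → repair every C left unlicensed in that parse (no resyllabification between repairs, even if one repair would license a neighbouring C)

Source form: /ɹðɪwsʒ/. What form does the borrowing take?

ɹðɪwsaʒa

The consonants /s/, /ʒ/ cannot be parsed into a legal (C)(C)V(C) syllable (at most one coda consonant is licensed; onsets may contain at most 2 consonants).
Inserting the epenthetic vowel yields /s/ → /sa/, /ʒ/ → /ʒa/.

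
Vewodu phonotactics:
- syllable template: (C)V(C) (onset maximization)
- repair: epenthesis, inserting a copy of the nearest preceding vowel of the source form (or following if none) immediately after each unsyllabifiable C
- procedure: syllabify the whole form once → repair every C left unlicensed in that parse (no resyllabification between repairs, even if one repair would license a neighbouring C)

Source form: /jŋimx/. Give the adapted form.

The consonants /j/, /x/ cannot be parsed into a legal (C)V(C) syllable (at most one coda consonant is licensed; onsets are limited to one consonant).
Each unlicensed consonant becomes the onset of a new syllable: /j/ → /ji/, /x/ → /xi/.

jiŋimxi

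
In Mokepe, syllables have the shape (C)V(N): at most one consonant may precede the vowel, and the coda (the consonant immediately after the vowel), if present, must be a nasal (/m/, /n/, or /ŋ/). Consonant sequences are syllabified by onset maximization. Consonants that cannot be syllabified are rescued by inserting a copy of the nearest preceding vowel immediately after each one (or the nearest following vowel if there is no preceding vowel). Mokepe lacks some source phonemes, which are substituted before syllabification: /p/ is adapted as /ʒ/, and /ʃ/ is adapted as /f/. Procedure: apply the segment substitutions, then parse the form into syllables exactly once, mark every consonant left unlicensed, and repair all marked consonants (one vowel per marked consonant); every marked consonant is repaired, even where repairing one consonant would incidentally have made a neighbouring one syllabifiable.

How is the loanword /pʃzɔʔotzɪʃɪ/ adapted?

ʒɔfɔzɔʔotozɪfɪ

Substitution: /p/ → /ʒ/, /ʃ/ → /f/, giving /ʒfzɔʔotzɪfɪ/.
Under (C)V(N), the unsyllabifiable consonants are /ʒ/, /f/, /t/ (only a nasal (/m/, /n/, or /ŋ/) is licensed in coda position; onsets are limited to one consonant).
Epenthesis after each stranded consonant: /ʒ/ → /ʒɔ/, /f/ → /fɔ/, /t/ → /to/.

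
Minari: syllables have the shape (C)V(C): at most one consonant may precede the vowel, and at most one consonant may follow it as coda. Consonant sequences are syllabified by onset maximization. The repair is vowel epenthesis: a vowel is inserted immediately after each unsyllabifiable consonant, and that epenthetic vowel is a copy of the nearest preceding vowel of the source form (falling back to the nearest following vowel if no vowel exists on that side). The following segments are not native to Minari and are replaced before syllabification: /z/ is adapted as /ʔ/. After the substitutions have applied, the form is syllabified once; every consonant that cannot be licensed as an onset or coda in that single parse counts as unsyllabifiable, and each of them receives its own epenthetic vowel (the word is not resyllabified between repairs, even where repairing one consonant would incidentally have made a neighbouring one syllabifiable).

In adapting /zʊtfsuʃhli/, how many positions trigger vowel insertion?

2

After substitution the input is /ʔʊtfsuʃhli/.
The unsyllabifiable consonants are /f/, /h/; each receives one epenthetic vowel.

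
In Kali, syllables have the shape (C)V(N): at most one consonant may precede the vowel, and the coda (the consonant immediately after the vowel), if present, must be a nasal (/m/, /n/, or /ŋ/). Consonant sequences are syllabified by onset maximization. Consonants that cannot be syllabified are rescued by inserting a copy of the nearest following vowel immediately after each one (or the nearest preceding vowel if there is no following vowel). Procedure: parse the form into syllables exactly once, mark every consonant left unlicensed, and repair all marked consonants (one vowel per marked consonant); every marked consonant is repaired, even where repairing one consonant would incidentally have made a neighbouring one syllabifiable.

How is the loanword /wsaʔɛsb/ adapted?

wasaʔɛsɛbɛ

The consonants /w/, /s/, /b/ cannot be parsed into a legal (C)V(N) syllable (only a nasal (/m/, /n/, or /ŋ/) is licensed in coda position; onsets are limited to one consonant).
Epenthesis after each stranded consonant: /w/ → /wa/, /s/ → /sɛ/, /b/ → /bɛ/.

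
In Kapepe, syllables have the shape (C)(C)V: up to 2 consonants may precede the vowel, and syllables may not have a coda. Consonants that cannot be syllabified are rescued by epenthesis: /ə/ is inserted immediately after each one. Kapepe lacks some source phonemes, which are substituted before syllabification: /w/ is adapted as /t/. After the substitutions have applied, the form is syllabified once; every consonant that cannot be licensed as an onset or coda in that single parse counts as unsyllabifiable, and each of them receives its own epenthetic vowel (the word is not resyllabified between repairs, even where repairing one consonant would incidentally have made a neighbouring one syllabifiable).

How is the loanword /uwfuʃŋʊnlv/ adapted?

Substitution: /w/ → /t/, giving /utfuʃŋʊnlv/.
Under (C)(C)V, the unsyllabifiable consonants are /n/, /l/, /v/ (no codas are permitted; onsets may contain at most 2 consonants).
Inserting the epenthetic vowel yields /n/ → /nə/, /l/ → /lə/, /v/ → /və/.

utfuʃŋʊnələvə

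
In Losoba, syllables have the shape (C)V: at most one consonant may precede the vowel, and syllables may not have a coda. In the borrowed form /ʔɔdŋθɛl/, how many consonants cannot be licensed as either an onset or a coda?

3

The consonants /d/, /ŋ/, /l/ cannot be parsed into a legal (C)V syllable (no codas are permitted; onsets are limited to one consonant).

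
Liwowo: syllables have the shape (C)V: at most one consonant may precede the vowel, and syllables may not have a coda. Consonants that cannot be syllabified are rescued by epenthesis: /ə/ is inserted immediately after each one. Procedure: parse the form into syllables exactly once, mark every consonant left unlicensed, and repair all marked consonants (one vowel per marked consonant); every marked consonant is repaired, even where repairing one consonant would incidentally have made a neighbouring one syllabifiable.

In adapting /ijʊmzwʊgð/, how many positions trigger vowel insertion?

4

The unsyllabifiable consonants are /m/, /z/, /g/, /ð/; each receives one epenthetic vowel.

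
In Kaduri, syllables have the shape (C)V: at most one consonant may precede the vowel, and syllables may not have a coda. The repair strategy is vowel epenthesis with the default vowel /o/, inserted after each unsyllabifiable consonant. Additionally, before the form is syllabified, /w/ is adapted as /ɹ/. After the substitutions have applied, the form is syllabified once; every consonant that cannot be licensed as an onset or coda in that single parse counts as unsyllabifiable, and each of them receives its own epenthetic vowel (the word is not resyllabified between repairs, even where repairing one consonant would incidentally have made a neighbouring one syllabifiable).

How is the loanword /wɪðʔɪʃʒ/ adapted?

ɹɪðoʔɪʃoʒo

Substitution: /w/ → /ɹ/, giving /ɹɪðʔɪʃʒ/.
Under (C)V, the unsyllabifiable consonants are /ð/, /ʃ/, /ʒ/ (no codas are permitted; onsets are limited to one consonant).
Inserting the epenthetic vowel yields /ð/ → /ðo/, /ʃ/ → /ʃo/, /ʒ/ → /ʒo/.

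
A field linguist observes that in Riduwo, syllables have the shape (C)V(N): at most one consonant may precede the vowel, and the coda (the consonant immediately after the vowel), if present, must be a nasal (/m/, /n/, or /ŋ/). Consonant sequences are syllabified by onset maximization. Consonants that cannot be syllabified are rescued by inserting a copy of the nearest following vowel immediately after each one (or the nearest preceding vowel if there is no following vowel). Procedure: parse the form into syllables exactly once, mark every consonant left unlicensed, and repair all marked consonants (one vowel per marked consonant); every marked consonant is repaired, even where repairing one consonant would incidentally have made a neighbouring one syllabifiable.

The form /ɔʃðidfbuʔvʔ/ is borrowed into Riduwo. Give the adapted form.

ɔʃiðidufubuʔuvuʔu

Under (C)V(N), the unsyllabifiable consonants are /ʃ/, /d/, /f/, /ʔ/, /v/, /ʔ/ (only a nasal (/m/, /n/, or /ŋ/) is licensed in coda position; onsets are limited to one consonant).
Epenthesis after each stranded consonant: /ʃ/ → /ʃi/, /d/ → /du/, /f/ → /fu/, /ʔ/ → /ʔu/, /v/ → /vu/, /ʔ/ → /ʔu/.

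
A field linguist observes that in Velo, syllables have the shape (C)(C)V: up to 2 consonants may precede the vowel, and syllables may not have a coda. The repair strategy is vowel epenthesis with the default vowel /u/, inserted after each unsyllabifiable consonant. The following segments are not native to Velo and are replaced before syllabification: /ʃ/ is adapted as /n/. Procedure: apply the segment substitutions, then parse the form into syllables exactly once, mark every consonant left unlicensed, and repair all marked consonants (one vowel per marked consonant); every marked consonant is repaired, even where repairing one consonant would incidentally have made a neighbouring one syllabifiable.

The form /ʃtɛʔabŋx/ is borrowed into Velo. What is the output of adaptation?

Substitution: /ʃ/ → /n/, giving /ntɛʔabŋx/.
The consonants /b/, /ŋ/, /x/ cannot be parsed into a legal (C)(C)V syllable (no codas are permitted; onsets may contain at most 2 consonants).
Each unlicensed consonant becomes the onset of a new syllable: /b/ → /bu/, /ŋ/ → /ŋu/, /x/ → /xu/.

ntɛʔabuŋuxu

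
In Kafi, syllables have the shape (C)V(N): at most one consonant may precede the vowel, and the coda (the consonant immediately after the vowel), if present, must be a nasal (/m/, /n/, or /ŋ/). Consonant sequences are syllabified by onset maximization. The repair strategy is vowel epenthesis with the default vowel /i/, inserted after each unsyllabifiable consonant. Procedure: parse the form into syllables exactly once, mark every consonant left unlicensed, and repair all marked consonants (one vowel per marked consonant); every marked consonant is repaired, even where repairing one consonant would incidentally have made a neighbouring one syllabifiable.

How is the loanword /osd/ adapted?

osidi

Under (C)V(N), the unsyllabifiable consonants are /s/, /d/ (only a nasal (/m/, /n/, or /ŋ/) is licensed in coda position; onsets are limited to one consonant).
Each unlicensed consonant becomes the onset of a new syllable: /s/ → /si/, /d/ → /di/.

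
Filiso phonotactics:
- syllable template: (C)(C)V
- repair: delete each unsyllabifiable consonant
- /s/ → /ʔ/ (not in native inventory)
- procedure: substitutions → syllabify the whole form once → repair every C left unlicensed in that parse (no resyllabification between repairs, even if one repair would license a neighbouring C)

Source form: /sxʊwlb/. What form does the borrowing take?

Substitution: /s/ → /ʔ/, giving /ʔxʊwlb/.
The consonants /w/, /l/, /b/ cannot be parsed into a legal (C)(C)V syllable (no codas are permitted; onsets may contain at most 2 consonants).
Deleting the stranded consonants removes /w/, /l/, /b/.

ʔxʊ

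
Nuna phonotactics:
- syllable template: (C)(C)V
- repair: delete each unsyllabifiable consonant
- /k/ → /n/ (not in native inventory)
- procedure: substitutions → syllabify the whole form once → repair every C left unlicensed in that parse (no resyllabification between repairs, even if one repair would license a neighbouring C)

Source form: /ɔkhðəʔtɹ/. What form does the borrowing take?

Substitution: /k/ → /n/, giving /ɔnhðəʔtɹ/.
Syllabifying with onset maximization leaves /n/, /ʔ/, /t/, /ɹ/ stranded (no codas are permitted; onsets may contain at most 2 consonants).
Deleting the stranded consonants removes /n/, /ʔ/, /t/, /ɹ/.

ɔhðə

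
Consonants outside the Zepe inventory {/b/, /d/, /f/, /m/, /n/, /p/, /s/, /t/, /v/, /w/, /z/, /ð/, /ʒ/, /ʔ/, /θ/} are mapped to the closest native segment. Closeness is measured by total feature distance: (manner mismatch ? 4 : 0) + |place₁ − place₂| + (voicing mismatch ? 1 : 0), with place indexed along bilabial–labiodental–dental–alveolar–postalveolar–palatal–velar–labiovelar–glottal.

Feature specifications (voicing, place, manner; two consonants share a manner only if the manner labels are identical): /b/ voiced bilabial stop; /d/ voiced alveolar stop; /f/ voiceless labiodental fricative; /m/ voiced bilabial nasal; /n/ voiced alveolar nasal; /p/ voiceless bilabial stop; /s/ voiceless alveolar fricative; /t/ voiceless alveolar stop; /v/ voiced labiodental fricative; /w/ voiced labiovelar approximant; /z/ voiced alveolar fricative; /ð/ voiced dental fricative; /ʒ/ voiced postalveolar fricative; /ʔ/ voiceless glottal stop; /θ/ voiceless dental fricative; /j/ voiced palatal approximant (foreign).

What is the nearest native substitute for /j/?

/w/ is closest: same manner (approximant), place distance 2 (palatal→labiovelar), same voicing; total 2. Next closest is /ʒ/ at distance 5.

w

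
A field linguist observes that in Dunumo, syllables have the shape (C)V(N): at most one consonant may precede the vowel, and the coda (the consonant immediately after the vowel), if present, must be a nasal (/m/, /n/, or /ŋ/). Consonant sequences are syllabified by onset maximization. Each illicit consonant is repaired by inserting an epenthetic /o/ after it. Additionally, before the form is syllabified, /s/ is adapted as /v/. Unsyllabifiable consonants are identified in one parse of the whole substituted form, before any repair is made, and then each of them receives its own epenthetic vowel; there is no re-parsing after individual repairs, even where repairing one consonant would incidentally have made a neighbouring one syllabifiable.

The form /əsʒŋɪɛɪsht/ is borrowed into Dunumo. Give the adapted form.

Substitution: /s/ → /v/, giving /əvʒŋɪɛɪvht/.
Under (C)V(N), the unsyllabifiable consonants are /v/, /ʒ/, /v/, /h/, /t/ (only a nasal (/m/, /n/, or /ŋ/) is licensed in coda position; onsets are limited to one consonant).
Inserting the epenthetic vowel yields /v/ → /vo/, /ʒ/ → /ʒo/, /v/ → /vo/, /h/ → /ho/, /t/ → /to/.

əvoʒoŋɪɛɪvohoto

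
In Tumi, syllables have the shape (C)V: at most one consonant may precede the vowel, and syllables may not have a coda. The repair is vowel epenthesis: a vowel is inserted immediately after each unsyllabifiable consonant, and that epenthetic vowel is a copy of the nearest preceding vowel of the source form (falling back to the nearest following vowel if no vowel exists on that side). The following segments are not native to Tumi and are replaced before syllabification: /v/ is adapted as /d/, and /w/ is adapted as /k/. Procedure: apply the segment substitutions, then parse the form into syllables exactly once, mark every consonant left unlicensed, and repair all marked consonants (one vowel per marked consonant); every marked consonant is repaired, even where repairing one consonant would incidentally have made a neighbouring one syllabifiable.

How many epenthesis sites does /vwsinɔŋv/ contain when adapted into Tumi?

4

After substitution the input is /dksinɔŋd/.
The unsyllabifiable consonants are /d/, /k/, /ŋ/, /d/; each receives one epenthetic vowel.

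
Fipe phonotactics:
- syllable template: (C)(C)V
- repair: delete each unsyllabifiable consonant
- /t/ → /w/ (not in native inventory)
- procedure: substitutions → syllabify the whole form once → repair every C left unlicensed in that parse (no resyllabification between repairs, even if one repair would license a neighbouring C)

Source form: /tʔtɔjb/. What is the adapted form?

Substitution: /t/ → /w/, giving /wʔwɔjb/.
Under (C)(C)V, the unsyllabifiable consonants are /w/, /j/, /b/ (no codas are permitted; onsets may contain at most 2 consonants).
Deleting the stranded consonants removes /w/, /j/, /b/.

ʔwɔ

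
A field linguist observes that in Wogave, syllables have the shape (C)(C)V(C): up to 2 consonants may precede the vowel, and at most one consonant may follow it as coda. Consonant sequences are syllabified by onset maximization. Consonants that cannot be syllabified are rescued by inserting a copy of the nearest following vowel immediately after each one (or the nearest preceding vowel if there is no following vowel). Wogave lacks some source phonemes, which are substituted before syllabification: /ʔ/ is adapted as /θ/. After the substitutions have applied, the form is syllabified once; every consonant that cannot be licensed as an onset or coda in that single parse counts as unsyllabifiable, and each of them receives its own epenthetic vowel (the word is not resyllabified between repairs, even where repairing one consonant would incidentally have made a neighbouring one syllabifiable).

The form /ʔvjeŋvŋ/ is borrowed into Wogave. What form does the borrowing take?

Substitution: /ʔ/ → /θ/, giving /θvjeŋvŋ/.
Syllabifying with onset maximization leaves /θ/, /v/, /ŋ/ stranded (at most one coda consonant is licensed; onsets may contain at most 2 consonants).
Inserting the epenthetic vowel yields /θ/ → /θe/, /v/ → /ve/, /ŋ/ → /ŋe/.

θevjeŋveŋe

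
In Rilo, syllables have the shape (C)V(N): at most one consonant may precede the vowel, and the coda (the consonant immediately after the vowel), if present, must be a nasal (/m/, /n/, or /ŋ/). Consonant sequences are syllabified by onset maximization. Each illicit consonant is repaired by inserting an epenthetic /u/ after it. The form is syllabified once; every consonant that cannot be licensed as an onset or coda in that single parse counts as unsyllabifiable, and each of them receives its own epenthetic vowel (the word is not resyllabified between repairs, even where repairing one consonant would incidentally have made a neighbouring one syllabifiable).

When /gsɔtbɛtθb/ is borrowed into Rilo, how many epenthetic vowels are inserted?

5

The unsyllabifiable consonants are /g/, /t/, /t/, /θ/, /b/; each receives one epenthetic vowel.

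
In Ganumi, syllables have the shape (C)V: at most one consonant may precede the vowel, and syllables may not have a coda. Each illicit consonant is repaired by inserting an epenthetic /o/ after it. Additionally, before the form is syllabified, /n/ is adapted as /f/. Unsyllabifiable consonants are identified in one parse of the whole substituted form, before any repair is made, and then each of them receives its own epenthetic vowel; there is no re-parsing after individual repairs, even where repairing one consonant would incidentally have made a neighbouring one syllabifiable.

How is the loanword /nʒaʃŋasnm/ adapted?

Substitution: /n/ → /f/, giving /fʒaʃŋasfm/.
Syllabifying with onset maximization leaves /f/, /ʃ/, /s/, /f/, /m/ stranded (no codas are permitted; onsets are limited to one consonant).
Each unlicensed consonant becomes the onset of a new syllable: /f/ → /fo/, /ʃ/ → /ʃo/, /s/ → /so/, /f/ → /fo/, /m/ → /mo/.

foʒaʃoŋasofomo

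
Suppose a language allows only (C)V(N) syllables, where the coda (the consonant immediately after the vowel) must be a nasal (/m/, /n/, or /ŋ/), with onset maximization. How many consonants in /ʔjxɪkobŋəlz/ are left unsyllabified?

Under (C)V(N), the unsyllabifiable consonants are /ʔ/, /j/, /b/, /l/, /z/ (only a nasal (/m/, /n/, or /ŋ/) is licensed in coda position; onsets are limited to one consonant).

5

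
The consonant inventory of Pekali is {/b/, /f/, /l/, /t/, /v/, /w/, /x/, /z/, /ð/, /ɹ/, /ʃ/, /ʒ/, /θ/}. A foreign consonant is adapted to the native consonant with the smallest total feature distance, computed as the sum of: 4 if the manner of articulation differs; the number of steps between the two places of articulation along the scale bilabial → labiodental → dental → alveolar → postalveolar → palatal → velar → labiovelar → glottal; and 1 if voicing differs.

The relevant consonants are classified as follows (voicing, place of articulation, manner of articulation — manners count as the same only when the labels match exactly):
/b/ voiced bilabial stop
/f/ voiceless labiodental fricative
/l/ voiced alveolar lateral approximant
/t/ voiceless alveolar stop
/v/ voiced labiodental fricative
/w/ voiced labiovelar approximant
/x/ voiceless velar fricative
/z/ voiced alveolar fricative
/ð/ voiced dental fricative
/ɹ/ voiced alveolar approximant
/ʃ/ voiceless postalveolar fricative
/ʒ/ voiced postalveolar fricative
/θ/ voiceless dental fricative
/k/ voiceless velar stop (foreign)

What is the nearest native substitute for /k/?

/t/ is closest: same manner (stop), place distance 3 (velar→alveolar), same voicing; total 3. Next closest is /x/ at distance 4.

t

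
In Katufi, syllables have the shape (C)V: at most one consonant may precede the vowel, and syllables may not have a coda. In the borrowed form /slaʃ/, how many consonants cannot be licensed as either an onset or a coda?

2

Syllabifying with onset maximization leaves /s/, /ʃ/ stranded (no codas are permitted; onsets are limited to one consonant).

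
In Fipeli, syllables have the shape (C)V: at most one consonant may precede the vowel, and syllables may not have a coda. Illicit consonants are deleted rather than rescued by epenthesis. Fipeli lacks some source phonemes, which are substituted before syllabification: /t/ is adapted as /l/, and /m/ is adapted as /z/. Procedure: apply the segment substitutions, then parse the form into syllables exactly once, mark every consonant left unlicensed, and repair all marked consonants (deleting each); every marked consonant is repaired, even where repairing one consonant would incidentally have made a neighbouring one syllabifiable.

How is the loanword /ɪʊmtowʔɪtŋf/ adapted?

Substitution: /m/ → /z/, /t/ → /l/, giving /ɪʊzlowʔɪlŋf/.
Under (C)V, the unsyllabifiable consonants are /z/, /w/, /l/, /ŋ/, /f/ (no codas are permitted; onsets are limited to one consonant).
Deleting the stranded consonants removes /z/, /w/, /l/, /ŋ/, /f/.

ɪʊloʔɪ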